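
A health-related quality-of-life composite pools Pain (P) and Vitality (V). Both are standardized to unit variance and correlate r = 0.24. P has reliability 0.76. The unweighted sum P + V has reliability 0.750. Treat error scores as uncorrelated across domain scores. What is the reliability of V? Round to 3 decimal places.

0.620

Var(P+V) = 2 + 2·0.24 = 2.480.
True-score variance = ρ_P + ρ_V + 2·0.24, so 0.750 = (0.76 + ρ_V + 0.48) / 2.480.
ρ_V = 0.750·2.480 − 0.76 − 0.48 = 0.620.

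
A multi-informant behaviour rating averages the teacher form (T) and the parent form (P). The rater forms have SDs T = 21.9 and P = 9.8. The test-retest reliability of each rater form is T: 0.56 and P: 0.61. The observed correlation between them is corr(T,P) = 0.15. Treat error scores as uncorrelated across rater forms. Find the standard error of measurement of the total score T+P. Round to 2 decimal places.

Var(total) = 575.65 + 64.386 = 640.036.
True-score variance = 327.166 + 64.386 = 391.552, so reliability = 0.6118.
Error variance = 640.036 − 391.552 = 248.484; SEM = √248.484 = 15.76.

15.76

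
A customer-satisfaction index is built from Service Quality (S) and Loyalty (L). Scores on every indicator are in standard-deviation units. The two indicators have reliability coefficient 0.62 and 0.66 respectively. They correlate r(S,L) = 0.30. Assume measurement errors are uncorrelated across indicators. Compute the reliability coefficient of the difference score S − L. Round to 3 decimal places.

0.486

Var(S−L) = 1 + 1 − 2·0.30 = 2 − 0.6 = 1.4.
Under uncorrelated errors the observed covariances equal the true-score covariances, so only the own-variance terms attenuate.
True-score variance = [0.62 + 0.66] − 0.6 = 1.28 − 0.6 = 0.68.
Reliability = 0.68 / 1.4 = 0.486.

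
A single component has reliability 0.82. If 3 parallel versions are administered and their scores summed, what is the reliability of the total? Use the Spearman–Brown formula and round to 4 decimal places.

0.9318

ρ_k = kρ / (1 + (k−1)ρ) = 3·0.82 / (1 + 2·0.82) = 2.460 / 2.640 = 0.9318.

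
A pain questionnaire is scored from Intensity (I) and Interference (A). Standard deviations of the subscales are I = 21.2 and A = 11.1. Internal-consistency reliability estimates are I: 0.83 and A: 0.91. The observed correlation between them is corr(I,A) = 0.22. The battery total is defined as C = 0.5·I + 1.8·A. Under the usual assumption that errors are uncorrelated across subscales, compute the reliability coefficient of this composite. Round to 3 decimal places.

Var(C) = 0.5²·21.2² + 1.8²·11.1² + 2·[0.9·21.2·11.1·0.22] = 511.56 + 93.1867 = 604.747.
With uncorrelated errors the cross-covariances are all true-score covariance, so they carry over unchanged; only the diagonal terms shrink to ρᵢσᵢ².
True-score variance = [0.5²·21.2²·0.83 + 1.8²·11.1²·0.91] + 93.1867 = 456.531 + 93.1867 = 549.718.
Reliability = 549.718 / 604.747 = 0.909.

0.909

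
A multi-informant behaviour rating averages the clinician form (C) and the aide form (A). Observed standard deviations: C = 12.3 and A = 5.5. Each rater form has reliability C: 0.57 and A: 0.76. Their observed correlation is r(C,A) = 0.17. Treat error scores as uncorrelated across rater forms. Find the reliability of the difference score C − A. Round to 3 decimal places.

Var(C−A) = 12.3² + 5.5² − 2·12.3·5.5·0.17 = 181.54 − 23.001 = 158.539.
With uncorrelated errors the cross-covariances are all true-score covariance, so they carry over unchanged; only the diagonal terms shrink to ρᵢσᵢ².
True-score variance = [12.3²·0.57 + 5.5²·0.76] − 23.001 = 109.225 − 23.001 = 86.2243.
Reliability = 86.2243 / 158.539 = 0.544.

0.544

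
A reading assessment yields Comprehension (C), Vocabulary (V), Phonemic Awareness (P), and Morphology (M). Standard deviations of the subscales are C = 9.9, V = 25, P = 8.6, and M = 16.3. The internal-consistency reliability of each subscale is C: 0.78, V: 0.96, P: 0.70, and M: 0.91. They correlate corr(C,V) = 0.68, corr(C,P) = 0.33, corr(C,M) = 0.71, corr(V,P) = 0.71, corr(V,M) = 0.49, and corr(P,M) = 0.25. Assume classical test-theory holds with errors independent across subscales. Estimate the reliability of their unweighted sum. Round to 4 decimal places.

0.9623

Var(C+V+P+M) = 9.9² + 25² + 8.6² + 16.3² + 2·[9.9·25·0.68 + 9.9·8.6·0.33 + 9.9·16.3·0.71 + 25·8.6·0.71 + 25·16.3·0.49 + 8.6·16.3·0.25] = 1062.66 + 1396.68 = 2459.34.
Under uncorrelated errors the observed covariances equal the true-score covariances, so only the own-variance terms attenuate.
True-score variance = [9.9²·0.78 + 25²·0.96 + 8.6²·0.70 + 16.3²·0.91] + 1396.68 = 969.998 + 1396.68 = 2366.68.
Reliability = 2366.68 / 2459.34 = 0.9623.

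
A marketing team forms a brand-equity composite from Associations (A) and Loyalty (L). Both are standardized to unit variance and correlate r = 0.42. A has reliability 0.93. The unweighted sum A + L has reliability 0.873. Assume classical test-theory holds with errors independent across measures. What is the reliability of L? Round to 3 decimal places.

0.709

Var(A+L) = 2 + 2·0.42 = 2.840.
True-score variance = ρ_A + ρ_L + 2·0.42, so 0.873 = (0.93 + ρ_L + 0.84) / 2.840.
ρ_L = 0.873·2.840 − 0.93 − 0.84 = 0.709.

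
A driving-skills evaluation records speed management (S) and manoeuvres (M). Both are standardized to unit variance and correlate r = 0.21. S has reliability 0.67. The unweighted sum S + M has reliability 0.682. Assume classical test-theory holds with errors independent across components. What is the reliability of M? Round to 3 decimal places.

Var(S+M) = 2 + 2·0.21 = 2.420.
True-score variance = ρ_S + ρ_M + 2·0.21, so 0.682 = (0.67 + ρ_M + 0.42) / 2.420.
ρ_M = 0.682·2.420 − 0.67 − 0.42 = 0.560.

0.560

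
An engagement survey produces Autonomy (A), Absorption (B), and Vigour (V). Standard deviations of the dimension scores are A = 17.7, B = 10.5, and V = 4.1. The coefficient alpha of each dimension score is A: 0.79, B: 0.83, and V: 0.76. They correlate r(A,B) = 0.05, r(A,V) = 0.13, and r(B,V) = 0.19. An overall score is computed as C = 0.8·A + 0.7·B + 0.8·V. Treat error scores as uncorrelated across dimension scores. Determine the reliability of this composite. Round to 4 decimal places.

0.8186

Var(C) = 0.8²·17.7² + 0.7²·10.5² + 0.8²·4.1² + 2·[0.56·17.7·10.5·0.05 + 0.64·17.7·4.1·0.13 + 0.56·10.5·4.1·0.19] = 265.286 + 31.6443 = 296.931.
Under uncorrelated errors the observed covariances equal the true-score covariances, so only the own-variance terms attenuate.
True-score variance = [0.8²·17.7²·0.79 + 0.7²·10.5²·0.83 + 0.8²·4.1²·0.76] + 31.6443 = 211.414 + 31.6443 = 243.059.
Reliability = 243.059 / 296.931 = 0.8186.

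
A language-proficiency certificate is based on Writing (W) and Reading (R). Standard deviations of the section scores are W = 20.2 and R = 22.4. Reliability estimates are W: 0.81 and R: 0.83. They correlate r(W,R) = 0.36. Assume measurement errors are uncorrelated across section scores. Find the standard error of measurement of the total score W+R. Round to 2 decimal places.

12.76

Var(total) = 909.8 + 325.786 = 1235.59.
True-score variance = 746.973 + 325.786 = 1072.76, so reliability = 0.8682.
Error variance = 1235.59 − 1072.76 = 162.827; SEM = √162.827 = 12.76.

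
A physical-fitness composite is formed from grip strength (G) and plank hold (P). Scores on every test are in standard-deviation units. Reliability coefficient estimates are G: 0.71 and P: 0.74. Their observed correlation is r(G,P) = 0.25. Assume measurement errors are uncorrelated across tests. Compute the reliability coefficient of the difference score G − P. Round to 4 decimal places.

0.6333

Var(G−P) = 1 + 1 − 2·0.25 = 2 − 0.5 = 1.5.
Because errors are independent across components, Cov(Tᵢ,Tⱼ) = Cov(Xᵢ,Xⱼ); the off-diagonal part of the true-score variance is the same as above.
True-score variance = [0.71 + 0.74] − 0.5 = 1.45 − 0.5 = 0.95.
Reliability = 0.95 / 1.5 = 0.6333.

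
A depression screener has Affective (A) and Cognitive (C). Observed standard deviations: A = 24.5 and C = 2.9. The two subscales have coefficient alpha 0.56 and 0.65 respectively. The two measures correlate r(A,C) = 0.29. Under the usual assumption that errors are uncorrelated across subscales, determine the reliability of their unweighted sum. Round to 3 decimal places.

Var(A+C) = 24.5² + 2.9² + 2·[24.5·2.9·0.29] = 608.66 + 41.209 = 649.869.
Because errors are independent across components, Cov(Tᵢ,Tⱼ) = Cov(Xᵢ,Xⱼ); the off-diagonal part of the true-score variance is the same as above.
True-score variance = [24.5²·0.56 + 2.9²·0.65] + 41.209 = 341.607 + 41.209 = 382.816.
Reliability = 382.816 / 649.869 = 0.589.

0.589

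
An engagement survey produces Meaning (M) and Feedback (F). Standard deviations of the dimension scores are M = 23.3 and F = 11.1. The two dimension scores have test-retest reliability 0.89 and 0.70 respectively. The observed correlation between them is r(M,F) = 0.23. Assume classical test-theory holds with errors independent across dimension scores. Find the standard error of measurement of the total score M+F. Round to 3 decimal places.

Var(total) = 666.1 + 118.97 = 785.07.
True-score variance = 569.419 + 118.97 = 688.389, so reliability = 0.8769.
Error variance = 785.07 − 688.389 = 96.6809; SEM = √96.6809 = 9.833.

9.833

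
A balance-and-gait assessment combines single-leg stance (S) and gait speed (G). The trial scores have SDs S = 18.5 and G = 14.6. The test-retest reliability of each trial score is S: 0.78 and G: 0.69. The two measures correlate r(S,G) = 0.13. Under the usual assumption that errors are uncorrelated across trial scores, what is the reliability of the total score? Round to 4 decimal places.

0.7740

Var(S+G) = 18.5² + 14.6² + 2·[18.5·14.6·0.13] = 555.41 + 70.226 = 625.636.
Because errors are independent across components, Cov(Tᵢ,Tⱼ) = Cov(Xᵢ,Xⱼ); the off-diagonal part of the true-score variance is the same as above.
True-score variance = [18.5²·0.78 + 14.6²·0.69] + 70.226 = 414.035 + 70.226 = 484.261.
Reliability = 484.261 / 625.636 = 0.7740.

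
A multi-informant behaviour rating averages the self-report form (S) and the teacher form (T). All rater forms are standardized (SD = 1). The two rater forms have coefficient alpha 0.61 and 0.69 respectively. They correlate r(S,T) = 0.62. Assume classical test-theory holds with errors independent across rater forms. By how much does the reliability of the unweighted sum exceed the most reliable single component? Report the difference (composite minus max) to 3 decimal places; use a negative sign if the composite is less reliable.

Var(sum) = 2 + 1.24 = 3.24; true-score variance = 1.3 + 1.24 = 2.54; composite reliability = 0.7840.
Max component reliability = 0.6900.
Difference = 0.7840 − 0.6900 = 0.094.

0.094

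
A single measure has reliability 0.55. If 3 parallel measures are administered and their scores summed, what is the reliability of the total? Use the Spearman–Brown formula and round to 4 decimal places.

ρ_k = kρ / (1 + (k−1)ρ) = 3·0.55 / (1 + 2·0.55) = 1.650 / 2.100 = 0.7857.

0.7857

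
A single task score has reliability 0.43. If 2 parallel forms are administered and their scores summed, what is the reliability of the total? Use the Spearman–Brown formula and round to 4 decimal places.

ρ_k = kρ / (1 + (k−1)ρ) = 2·0.43 / (1 + 1·0.43) = 0.860 / 1.430 = 0.6014.

0.6014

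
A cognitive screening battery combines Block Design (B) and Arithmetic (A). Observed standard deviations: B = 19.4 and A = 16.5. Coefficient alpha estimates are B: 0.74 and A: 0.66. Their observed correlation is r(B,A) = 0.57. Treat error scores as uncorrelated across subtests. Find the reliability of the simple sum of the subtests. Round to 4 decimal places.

0.8121

Var(B+A) = 19.4² + 16.5² + 2·[19.4·16.5·0.57] = 648.61 + 364.914 = 1013.52.
With uncorrelated errors the cross-covariances are all true-score covariance, so they carry over unchanged; only the diagonal terms shrink to ρᵢσᵢ².
True-score variance = [19.4²·0.74 + 16.5²·0.66] + 364.914 = 458.191 + 364.914 = 823.105.
Reliability = 823.105 / 1013.52 = 0.8121.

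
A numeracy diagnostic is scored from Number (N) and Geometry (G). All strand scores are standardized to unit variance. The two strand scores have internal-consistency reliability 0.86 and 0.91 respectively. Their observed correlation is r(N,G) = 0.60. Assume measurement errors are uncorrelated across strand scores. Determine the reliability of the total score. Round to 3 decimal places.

0.928

Var(N+G) = 2 + 2·[0.60] = 2 + 1.2 = 3.2.
Under uncorrelated errors the observed covariances equal the true-score covariances, so only the own-variance terms attenuate.
True-score variance = [0.86 + 0.91] + 1.2 = 1.77 + 1.2 = 2.97.
Reliability = 2.97 / 3.2 = 0.928.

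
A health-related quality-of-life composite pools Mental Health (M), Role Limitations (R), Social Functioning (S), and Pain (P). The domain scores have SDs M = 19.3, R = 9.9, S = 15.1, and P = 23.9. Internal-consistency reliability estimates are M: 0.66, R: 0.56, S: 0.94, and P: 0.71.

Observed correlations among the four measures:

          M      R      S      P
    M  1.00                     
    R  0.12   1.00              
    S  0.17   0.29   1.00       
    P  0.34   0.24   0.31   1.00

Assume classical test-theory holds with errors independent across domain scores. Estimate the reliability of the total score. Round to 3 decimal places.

Var(M+R+S+P) = 19.3² + 9.9² + 15.1² + 23.9² + 2·[19.3·9.9·0.12 + 19.3·15.1·0.17 + 19.3·23.9·0.34 + 9.9·15.1·0.29 + 9.9·23.9·0.24 + 15.1·23.9·0.31] = 1269.72 + 882.635 = 2152.36.
Because errors are independent across components, Cov(Tᵢ,Tⱼ) = Cov(Xᵢ,Xⱼ); the off-diagonal part of the true-score variance is the same as above.
True-score variance = [19.3²·0.66 + 9.9²·0.56 + 15.1²·0.94 + 23.9²·0.71] + 882.635 = 920.617 + 882.635 = 1803.25.
Reliability = 1803.25 / 2152.36 = 0.838.

0.838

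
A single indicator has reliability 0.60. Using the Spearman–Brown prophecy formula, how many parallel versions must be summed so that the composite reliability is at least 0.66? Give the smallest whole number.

k ≥ ρ*(1−ρ₁)/(ρ₁(1−ρ*)) = 0.66·0.40 / (0.60·0.34) = 1.294.
Smallest integer k = 2.

2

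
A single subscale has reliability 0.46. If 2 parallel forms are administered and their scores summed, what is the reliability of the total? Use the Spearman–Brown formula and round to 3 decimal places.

ρ_k = kρ / (1 + (k−1)ρ) = 2·0.46 / (1 + 1·0.46) = 0.920 / 1.460 = 0.630.

0.630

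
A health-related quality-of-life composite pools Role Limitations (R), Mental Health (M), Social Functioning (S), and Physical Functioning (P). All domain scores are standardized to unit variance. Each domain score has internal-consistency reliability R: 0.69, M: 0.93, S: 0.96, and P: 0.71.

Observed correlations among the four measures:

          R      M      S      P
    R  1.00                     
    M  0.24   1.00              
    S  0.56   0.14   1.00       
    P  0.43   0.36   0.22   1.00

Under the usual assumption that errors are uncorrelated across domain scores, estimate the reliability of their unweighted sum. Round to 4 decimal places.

Var(R+M+S+P) = 4 + 2·[0.24 + 0.56 + 0.43 + 0.14 + 0.36 + 0.22] = 4 + 3.9 = 7.9.
Under uncorrelated errors the observed covariances equal the true-score covariances, so only the own-variance terms attenuate.
True-score variance = [0.69 + 0.93 + 0.96 + 0.71] + 3.9 = 3.29 + 3.9 = 7.19.
Reliability = 7.19 / 7.9 = 0.9101.

0.9101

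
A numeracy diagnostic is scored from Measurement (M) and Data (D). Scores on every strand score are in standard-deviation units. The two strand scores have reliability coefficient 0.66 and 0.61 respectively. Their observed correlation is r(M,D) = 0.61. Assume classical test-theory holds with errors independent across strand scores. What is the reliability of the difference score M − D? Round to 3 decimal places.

0.064

Var(M−D) = 1 + 1 − 2·0.61 = 2 − 1.22 = 0.78.
Because errors are independent across components, Cov(Tᵢ,Tⱼ) = Cov(Xᵢ,Xⱼ); the off-diagonal part of the true-score variance is the same as above.
True-score variance = [0.66 + 0.61] − 1.22 = 1.27 − 1.22 = 0.05.
Reliability = 0.05 / 0.78 = 0.064.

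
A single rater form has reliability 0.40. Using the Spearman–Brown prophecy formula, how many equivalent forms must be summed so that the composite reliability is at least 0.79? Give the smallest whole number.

k ≥ ρ*(1−ρ₁)/(ρ₁(1−ρ*)) = 0.79·0.60 / (0.40·0.21) = 5.643.
Smallest integer k = 6.

6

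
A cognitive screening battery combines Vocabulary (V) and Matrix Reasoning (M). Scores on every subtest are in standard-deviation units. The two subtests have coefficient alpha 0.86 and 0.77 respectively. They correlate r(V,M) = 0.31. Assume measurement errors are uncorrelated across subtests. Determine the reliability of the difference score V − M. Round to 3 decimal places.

0.732

Var(V−M) = 1 + 1 − 2·0.31 = 2 − 0.62 = 1.38.
Under uncorrelated errors the observed covariances equal the true-score covariances, so only the own-variance terms attenuate.
True-score variance = [0.86 + 0.77] − 0.62 = 1.63 − 0.62 = 1.01.
Reliability = 1.01 / 1.38 = 0.732.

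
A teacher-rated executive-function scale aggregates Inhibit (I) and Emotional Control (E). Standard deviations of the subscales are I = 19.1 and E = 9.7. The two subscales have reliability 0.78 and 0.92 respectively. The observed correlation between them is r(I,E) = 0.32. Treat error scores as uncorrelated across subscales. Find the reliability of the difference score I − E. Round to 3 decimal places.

0.742

Var(I−E) = 19.1² + 9.7² − 2·19.1·9.7·0.32 = 458.9 − 118.573 = 340.327.
With uncorrelated errors the cross-covariances are all true-score covariance, so they carry over unchanged; only the diagonal terms shrink to ρᵢσᵢ².
True-score variance = [19.1²·0.78 + 9.7²·0.92] − 118.573 = 371.115 − 118.573 = 252.542.
Reliability = 252.542 / 340.327 = 0.742.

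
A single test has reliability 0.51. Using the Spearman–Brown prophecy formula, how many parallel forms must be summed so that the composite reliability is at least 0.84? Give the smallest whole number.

k ≥ ρ*(1−ρ₁)/(ρ₁(1−ρ*)) = 0.84·0.49 / (0.51·0.16) = 5.044.
Smallest integer k = 6.

6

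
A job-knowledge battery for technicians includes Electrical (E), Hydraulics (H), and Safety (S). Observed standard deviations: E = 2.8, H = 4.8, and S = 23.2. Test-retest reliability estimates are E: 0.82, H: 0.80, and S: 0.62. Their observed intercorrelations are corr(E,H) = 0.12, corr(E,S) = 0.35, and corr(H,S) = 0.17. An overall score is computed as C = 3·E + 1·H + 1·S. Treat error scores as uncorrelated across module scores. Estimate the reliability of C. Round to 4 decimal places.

Var(C) = 3²·2.8² + 4.8² + 23.2² + 2·[3·2.8·4.8·0.12 + 3·2.8·23.2·0.35 + 4.8·23.2·0.17] = 631.84 + 183.955 = 815.795.
With uncorrelated errors the cross-covariances are all true-score covariance, so they carry over unchanged; only the diagonal terms shrink to ρᵢσᵢ².
True-score variance = [3²·2.8²·0.82 + 4.8²·0.80 + 23.2²·0.62] + 183.955 = 410 + 183.955 = 593.955.
Reliability = 593.955 / 815.795 = 0.7281.

0.7281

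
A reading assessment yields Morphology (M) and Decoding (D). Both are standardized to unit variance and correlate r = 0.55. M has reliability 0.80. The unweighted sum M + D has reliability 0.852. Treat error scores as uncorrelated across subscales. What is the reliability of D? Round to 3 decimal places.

Var(M+D) = 2 + 2·0.55 = 3.100.
True-score variance = ρ_M + ρ_D + 2·0.55, so 0.852 = (0.80 + ρ_D + 1.10) / 3.100.
ρ_D = 0.852·3.100 − 0.80 − 1.10 = 0.741.

0.741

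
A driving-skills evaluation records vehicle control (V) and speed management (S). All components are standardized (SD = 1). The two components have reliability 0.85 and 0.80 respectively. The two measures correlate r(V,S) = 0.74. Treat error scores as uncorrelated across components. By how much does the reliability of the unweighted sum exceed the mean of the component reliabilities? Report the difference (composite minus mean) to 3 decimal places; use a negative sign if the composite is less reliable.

Var(sum) = 2 + 1.48 = 3.48; true-score variance = 1.65 + 1.48 = 3.13; composite reliability = 0.8994.
Mean component reliability = 0.8250.
Difference = 0.8994 − 0.8250 = 0.074.

0.074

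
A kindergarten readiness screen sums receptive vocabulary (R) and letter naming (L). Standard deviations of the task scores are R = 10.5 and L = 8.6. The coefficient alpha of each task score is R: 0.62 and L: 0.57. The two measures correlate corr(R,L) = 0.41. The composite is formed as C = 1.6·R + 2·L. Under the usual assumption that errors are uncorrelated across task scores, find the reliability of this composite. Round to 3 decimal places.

0.712

Var(C) = 1.6²·10.5² + 2²·8.6² + 2·[3.2·10.5·8.6·0.41] = 578.08 + 236.947 = 815.027.
With uncorrelated errors the cross-covariances are all true-score covariance, so they carry over unchanged; only the diagonal terms shrink to ρᵢσᵢ².
True-score variance = [1.6²·10.5²·0.62 + 2²·8.6²·0.57] + 236.947 = 343.618 + 236.947 = 580.565.
Reliability = 580.565 / 815.027 = 0.712.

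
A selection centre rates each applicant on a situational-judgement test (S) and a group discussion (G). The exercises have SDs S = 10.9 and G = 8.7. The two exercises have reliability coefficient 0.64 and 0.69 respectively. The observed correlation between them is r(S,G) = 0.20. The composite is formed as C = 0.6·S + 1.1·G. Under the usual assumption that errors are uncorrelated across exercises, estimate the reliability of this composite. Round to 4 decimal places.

Var(C) = 0.6²·10.9² + 1.1²·8.7² + 2·[0.66·10.9·8.7·0.20] = 134.356 + 25.0351 = 159.392.
Because errors are independent across components, Cov(Tᵢ,Tⱼ) = Cov(Xᵢ,Xⱼ); the off-diagonal part of the true-score variance is the same as above.
True-score variance = [0.6²·10.9²·0.64 + 1.1²·8.7²·0.69] + 25.0351 = 90.5674 + 25.0351 = 115.603.
Reliability = 115.603 / 159.392 = 0.7253.

0.7253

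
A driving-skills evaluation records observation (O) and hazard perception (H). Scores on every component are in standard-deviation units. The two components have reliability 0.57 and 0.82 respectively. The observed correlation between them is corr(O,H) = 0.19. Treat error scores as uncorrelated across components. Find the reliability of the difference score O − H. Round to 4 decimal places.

0.6235

Var(O−H) = 1 + 1 − 2·0.19 = 2 − 0.38 = 1.62.
Under uncorrelated errors the observed covariances equal the true-score covariances, so only the own-variance terms attenuate.
True-score variance = [0.57 + 0.82] − 0.38 = 1.39 − 0.38 = 1.01.
Reliability = 1.01 / 1.62 = 0.6235.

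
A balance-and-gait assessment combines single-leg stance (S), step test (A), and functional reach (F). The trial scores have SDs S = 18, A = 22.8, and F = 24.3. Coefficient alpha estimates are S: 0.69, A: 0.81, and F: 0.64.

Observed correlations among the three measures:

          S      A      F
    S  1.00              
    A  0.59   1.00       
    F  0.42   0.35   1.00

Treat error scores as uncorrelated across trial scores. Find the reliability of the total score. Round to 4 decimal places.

0.8460

Var(S+A+F) = 18² + 22.8² + 24.3² + 2·[18·22.8·0.59 + 18·24.3·0.42 + 22.8·24.3·0.35] = 1434.33 + 1239.52 = 2673.85.
With uncorrelated errors the cross-covariances are all true-score covariance, so they carry over unchanged; only the diagonal terms shrink to ρᵢσᵢ².
True-score variance = [18²·0.69 + 22.8²·0.81 + 24.3²·0.64] + 1239.52 = 1022.54 + 1239.52 = 2262.06.
Reliability = 2262.06 / 2673.85 = 0.8460.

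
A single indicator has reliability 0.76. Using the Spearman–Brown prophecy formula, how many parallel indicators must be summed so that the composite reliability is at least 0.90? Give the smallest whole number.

3

k ≥ ρ*(1−ρ₁)/(ρ₁(1−ρ*)) = 0.90·0.24 / (0.76·0.10) = 2.842.
Smallest integer k = 3.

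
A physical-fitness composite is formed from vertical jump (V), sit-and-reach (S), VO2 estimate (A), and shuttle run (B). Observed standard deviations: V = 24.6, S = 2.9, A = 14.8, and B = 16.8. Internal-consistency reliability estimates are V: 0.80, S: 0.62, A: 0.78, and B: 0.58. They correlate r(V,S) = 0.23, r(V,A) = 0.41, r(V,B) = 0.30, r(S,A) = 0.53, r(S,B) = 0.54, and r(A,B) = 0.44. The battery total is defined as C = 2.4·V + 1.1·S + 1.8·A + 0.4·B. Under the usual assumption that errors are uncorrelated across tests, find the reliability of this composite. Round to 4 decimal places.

Var(C) = 2.4²·24.6² + 1.1²·2.9² + 1.8²·14.8² + 0.4²·16.8² + 2·[2.64·24.6·2.9·0.23 + 4.32·24.6·14.8·0.41 + 0.96·24.6·16.8·0.30 + 1.98·2.9·14.8·0.53 + 0.44·2.9·16.8·0.54 + 0.72·14.8·16.8·0.44] = 4250.75 + 1885.17 = 6135.92.
Under uncorrelated errors the observed covariances equal the true-score covariances, so only the own-variance terms attenuate.
True-score variance = [2.4²·24.6²·0.80 + 1.1²·2.9²·0.62 + 1.8²·14.8²·0.78 + 0.4²·16.8²·0.58] + 1885.17 = 3374.64 + 1885.17 = 5259.81.
Reliability = 5259.81 / 6135.92 = 0.8572.

0.8572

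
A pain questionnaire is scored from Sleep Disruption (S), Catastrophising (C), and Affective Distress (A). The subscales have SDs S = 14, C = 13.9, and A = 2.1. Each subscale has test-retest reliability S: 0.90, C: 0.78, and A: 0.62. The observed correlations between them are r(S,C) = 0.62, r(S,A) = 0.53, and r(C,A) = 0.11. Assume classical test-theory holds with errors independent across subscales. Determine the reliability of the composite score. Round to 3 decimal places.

Var(S+C+A) = 14² + 13.9² + 2.1² + 2·[14·13.9·0.62 + 14·2.1·0.53 + 13.9·2.1·0.11] = 393.62 + 278.89 = 672.51.
With uncorrelated errors the cross-covariances are all true-score covariance, so they carry over unchanged; only the diagonal terms shrink to ρᵢσᵢ².
True-score variance = [14²·0.90 + 13.9²·0.78 + 2.1²·0.62] + 278.89 = 329.838 + 278.89 = 608.728.
Reliability = 608.728 / 672.51 = 0.905.

0.905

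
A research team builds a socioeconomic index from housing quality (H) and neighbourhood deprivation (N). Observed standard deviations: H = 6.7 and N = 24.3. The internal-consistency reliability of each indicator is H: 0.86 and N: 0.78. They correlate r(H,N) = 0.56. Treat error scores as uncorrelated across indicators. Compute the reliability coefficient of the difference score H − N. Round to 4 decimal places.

Var(H−N) = 6.7² + 24.3² − 2·6.7·24.3·0.56 = 635.38 − 182.347 = 453.033.
With uncorrelated errors the cross-covariances are all true-score covariance, so they carry over unchanged; only the diagonal terms shrink to ρᵢσᵢ².
True-score variance = [6.7²·0.86 + 24.3²·0.78] − 182.347 = 499.188 − 182.347 = 316.84.
Reliability = 316.84 / 453.033 = 0.6994.

0.6994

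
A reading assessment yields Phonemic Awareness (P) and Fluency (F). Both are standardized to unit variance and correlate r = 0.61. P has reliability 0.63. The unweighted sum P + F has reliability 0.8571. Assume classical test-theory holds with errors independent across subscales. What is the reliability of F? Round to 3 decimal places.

Var(P+F) = 2 + 2·0.61 = 3.220.
True-score variance = ρ_P + ρ_F + 2·0.61, so 0.8571 = (0.63 + ρ_F + 1.22) / 3.220.
ρ_F = 0.8571·3.220 − 0.63 − 1.22 = 0.910.

0.910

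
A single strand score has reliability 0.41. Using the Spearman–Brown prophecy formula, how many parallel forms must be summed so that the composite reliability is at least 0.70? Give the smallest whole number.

k ≥ ρ*(1−ρ₁)/(ρ₁(1−ρ*)) = 0.70·0.59 / (0.41·0.30) = 3.358.
Smallest integer k = 4.

4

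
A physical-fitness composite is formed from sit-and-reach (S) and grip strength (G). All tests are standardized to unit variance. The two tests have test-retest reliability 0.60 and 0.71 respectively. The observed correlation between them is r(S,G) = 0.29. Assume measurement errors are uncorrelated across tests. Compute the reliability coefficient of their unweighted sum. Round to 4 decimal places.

0.7326

Var(S+G) = 2 + 2·[0.29] = 2 + 0.58 = 2.58.
With uncorrelated errors the cross-covariances are all true-score covariance, so they carry over unchanged; only the diagonal terms shrink to ρᵢσᵢ².
True-score variance = [0.60 + 0.71] + 0.58 = 1.31 + 0.58 = 1.89.
Reliability = 1.89 / 2.58 = 0.7326.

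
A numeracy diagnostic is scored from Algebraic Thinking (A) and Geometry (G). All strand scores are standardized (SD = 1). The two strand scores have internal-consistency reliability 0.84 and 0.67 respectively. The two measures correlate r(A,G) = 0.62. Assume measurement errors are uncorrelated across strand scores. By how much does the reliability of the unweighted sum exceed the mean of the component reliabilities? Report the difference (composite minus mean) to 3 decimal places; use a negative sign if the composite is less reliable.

Var(sum) = 2 + 1.24 = 3.24; true-score variance = 1.51 + 1.24 = 2.75; composite reliability = 0.8488.
Mean component reliability = 0.7550.
Difference = 0.8488 − 0.7550 = 0.094.

0.094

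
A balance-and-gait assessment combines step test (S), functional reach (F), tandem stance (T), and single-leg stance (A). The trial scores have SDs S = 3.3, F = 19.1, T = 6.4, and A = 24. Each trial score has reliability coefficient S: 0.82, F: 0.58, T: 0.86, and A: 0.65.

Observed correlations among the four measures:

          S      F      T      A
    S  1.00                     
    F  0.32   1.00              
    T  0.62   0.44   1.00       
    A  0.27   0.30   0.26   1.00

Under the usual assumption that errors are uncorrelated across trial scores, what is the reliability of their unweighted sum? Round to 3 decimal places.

0.768

Var(S+F+T+A) = 3.3² + 19.1² + 6.4² + 24² + 2·[3.3·19.1·0.32 + 3.3·6.4·0.62 + 3.3·24·0.27 + 19.1·6.4·0.44 + 19.1·24·0.30 + 6.4·24·0.26] = 992.66 + 571.779 = 1564.44.
Because errors are independent across components, Cov(Tᵢ,Tⱼ) = Cov(Xᵢ,Xⱼ); the off-diagonal part of the true-score variance is the same as above.
True-score variance = [3.3²·0.82 + 19.1²·0.58 + 6.4²·0.86 + 24²·0.65] + 571.779 = 630.145 + 571.779 = 1201.92.
Reliability = 1201.92 / 1564.44 = 0.768.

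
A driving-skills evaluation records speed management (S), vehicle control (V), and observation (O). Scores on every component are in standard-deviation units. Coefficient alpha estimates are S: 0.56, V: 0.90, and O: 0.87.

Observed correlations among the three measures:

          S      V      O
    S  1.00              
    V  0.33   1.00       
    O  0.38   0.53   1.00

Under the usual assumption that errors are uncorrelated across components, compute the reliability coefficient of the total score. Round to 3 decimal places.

0.878

Var(S+V+O) = 3 + 2·[0.33 + 0.38 + 0.53] = 3 + 2.48 = 5.48.
Because errors are independent across components, Cov(Tᵢ,Tⱼ) = Cov(Xᵢ,Xⱼ); the off-diagonal part of the true-score variance is the same as above.
True-score variance = [0.56 + 0.90 + 0.87] + 2.48 = 2.33 + 2.48 = 4.81.
Reliability = 4.81 / 5.48 = 0.878.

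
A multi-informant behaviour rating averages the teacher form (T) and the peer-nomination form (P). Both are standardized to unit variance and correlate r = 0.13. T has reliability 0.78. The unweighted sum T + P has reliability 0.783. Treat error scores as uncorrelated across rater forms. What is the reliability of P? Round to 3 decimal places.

0.730

Var(T+P) = 2 + 2·0.13 = 2.260.
True-score variance = ρ_T + ρ_P + 2·0.13, so 0.783 = (0.78 + ρ_P + 0.26) / 2.260.
ρ_P = 0.783·2.260 − 0.78 − 0.26 = 0.730.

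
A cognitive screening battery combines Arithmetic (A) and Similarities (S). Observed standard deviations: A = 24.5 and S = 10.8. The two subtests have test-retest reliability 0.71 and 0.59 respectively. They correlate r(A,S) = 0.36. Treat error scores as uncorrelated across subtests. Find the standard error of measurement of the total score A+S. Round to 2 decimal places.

14.90

Var(total) = 716.89 + 190.512 = 907.402.
True-score variance = 494.995 + 190.512 = 685.507, so reliability = 0.7555.
Error variance = 907.402 − 685.507 = 221.895; SEM = √221.895 = 14.90.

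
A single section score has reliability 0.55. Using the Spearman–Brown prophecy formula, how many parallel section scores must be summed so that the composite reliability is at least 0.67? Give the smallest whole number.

k ≥ ρ*(1−ρ₁)/(ρ₁(1−ρ*)) = 0.67·0.45 / (0.55·0.33) = 1.661.
Smallest integer k = 2.

2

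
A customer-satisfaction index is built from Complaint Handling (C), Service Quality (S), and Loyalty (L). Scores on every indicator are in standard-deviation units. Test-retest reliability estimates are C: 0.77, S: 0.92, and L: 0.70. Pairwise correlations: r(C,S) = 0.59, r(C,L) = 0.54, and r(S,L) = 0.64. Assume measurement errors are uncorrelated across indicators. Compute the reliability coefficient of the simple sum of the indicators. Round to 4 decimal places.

Var(C+S+L) = 3 + 2·[0.59 + 0.54 + 0.64] = 3 + 3.54 = 6.54.
Because errors are independent across components, Cov(Tᵢ,Tⱼ) = Cov(Xᵢ,Xⱼ); the off-diagonal part of the true-score variance is the same as above.
True-score variance = [0.77 + 0.92 + 0.70] + 3.54 = 2.39 + 3.54 = 5.93.
Reliability = 5.93 / 6.54 = 0.9067.

0.9067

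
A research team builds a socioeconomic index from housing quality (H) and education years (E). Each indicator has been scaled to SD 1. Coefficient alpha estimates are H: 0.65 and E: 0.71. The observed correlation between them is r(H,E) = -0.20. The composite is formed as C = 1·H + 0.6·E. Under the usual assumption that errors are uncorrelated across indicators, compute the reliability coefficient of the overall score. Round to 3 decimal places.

Var(C) = 1 + 0.6² + 2·[0.6·(-0.20)] = 1.36 − 0.24 = 1.12.
With uncorrelated errors the cross-covariances are all true-score covariance, so they carry over unchanged; only the diagonal terms shrink to ρᵢσᵢ².
True-score variance = [0.65 + 0.6²·0.71] − 0.24 = 0.9056 − 0.24 = 0.6656.
Reliability = 0.6656 / 1.12 = 0.594.

0.594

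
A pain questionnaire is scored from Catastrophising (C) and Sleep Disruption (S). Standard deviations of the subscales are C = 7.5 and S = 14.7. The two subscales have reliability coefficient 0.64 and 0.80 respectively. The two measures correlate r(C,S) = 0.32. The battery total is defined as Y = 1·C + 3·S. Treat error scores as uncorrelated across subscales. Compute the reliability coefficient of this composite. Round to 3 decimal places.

Var(Y) = 7.5² + 3²·14.7² + 2·[3·7.5·14.7·0.32] = 2001.06 + 211.68 = 2212.74.
With uncorrelated errors the cross-covariances are all true-score covariance, so they carry over unchanged; only the diagonal terms shrink to ρᵢσᵢ².
True-score variance = [7.5²·0.64 + 3²·14.7²·0.80] + 211.68 = 1591.85 + 211.68 = 1803.53.
Reliability = 1803.53 / 2212.74 = 0.815.

0.815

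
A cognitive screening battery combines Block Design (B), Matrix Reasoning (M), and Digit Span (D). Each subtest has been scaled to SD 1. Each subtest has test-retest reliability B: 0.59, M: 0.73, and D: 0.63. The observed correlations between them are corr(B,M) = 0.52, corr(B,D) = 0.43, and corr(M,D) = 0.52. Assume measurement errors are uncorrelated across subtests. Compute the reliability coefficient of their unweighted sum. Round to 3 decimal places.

Var(B+M+D) = 3 + 2·[0.52 + 0.43 + 0.52] = 3 + 2.94 = 5.94.
Because errors are independent across components, Cov(Tᵢ,Tⱼ) = Cov(Xᵢ,Xⱼ); the off-diagonal part of the true-score variance is the same as above.
True-score variance = [0.59 + 0.73 + 0.63] + 2.94 = 1.95 + 2.94 = 4.89.
Reliability = 4.89 / 5.94 = 0.823.

0.823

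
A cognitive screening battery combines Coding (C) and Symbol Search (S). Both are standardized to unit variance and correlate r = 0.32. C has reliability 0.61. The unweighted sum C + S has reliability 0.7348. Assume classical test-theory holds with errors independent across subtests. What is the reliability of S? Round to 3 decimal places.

Var(C+S) = 2 + 2·0.32 = 2.640.
True-score variance = ρ_C + ρ_S + 2·0.32, so 0.7348 = (0.61 + ρ_S + 0.64) / 2.640.
ρ_S = 0.7348·2.640 − 0.61 − 0.64 = 0.690.

0.690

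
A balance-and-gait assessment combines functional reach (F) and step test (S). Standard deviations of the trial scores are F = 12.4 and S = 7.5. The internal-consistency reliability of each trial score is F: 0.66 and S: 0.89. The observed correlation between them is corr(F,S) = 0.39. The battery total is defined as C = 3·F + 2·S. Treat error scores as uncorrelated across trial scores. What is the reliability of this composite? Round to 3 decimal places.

0.758

Var(C) = 3²·12.4² + 2²·7.5² + 2·[6·12.4·7.5·0.39] = 1608.84 + 435.24 = 2044.08.
Because errors are independent across components, Cov(Tᵢ,Tⱼ) = Cov(Xᵢ,Xⱼ); the off-diagonal part of the true-score variance is the same as above.
True-score variance = [3²·12.4²·0.66 + 2²·7.5²·0.89] + 435.24 = 1113.58 + 435.24 = 1548.82.
Reliability = 1548.82 / 2044.08 = 0.758.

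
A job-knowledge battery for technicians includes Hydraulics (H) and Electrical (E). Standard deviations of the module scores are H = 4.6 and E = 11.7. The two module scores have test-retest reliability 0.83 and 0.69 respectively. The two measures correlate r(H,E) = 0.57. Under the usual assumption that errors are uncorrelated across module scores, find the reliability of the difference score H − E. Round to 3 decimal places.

0.524

Var(H−E) = 4.6² + 11.7² − 2·4.6·11.7·0.57 = 158.05 − 61.3548 = 96.6952.
Under uncorrelated errors the observed covariances equal the true-score covariances, so only the own-variance terms attenuate.
True-score variance = [4.6²·0.83 + 11.7²·0.69] − 61.3548 = 112.017 − 61.3548 = 50.6621.
Reliability = 50.6621 / 96.6952 = 0.524.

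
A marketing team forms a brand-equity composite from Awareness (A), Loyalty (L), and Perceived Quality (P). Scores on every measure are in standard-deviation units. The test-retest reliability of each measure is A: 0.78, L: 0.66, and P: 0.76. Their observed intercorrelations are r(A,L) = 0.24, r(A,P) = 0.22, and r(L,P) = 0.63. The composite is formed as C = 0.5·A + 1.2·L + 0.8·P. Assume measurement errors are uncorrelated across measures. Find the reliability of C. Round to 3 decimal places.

0.826

Var(C) = 0.5² + 1.2² + 0.8² + 2·[0.6·0.24 + 0.4·0.22 + 0.96·0.63] = 2.33 + 1.6736 = 4.0036.
Because errors are independent across components, Cov(Tᵢ,Tⱼ) = Cov(Xᵢ,Xⱼ); the off-diagonal part of the true-score variance is the same as above.
True-score variance = [0.5²·0.78 + 1.2²·0.66 + 0.8²·0.76] + 1.6736 = 1.6318 + 1.6736 = 3.3054.
Reliability = 3.3054 / 4.0036 = 0.826.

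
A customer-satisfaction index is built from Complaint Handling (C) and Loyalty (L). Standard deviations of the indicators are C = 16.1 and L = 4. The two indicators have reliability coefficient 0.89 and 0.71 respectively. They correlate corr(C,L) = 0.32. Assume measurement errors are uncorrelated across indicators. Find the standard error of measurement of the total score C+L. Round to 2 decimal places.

5.76

Var(total) = 275.21 + 41.216 = 316.426.
True-score variance = 242.057 + 41.216 = 283.273, so reliability = 0.8952.
Error variance = 316.426 − 283.273 = 33.1531; SEM = √33.1531 = 5.76.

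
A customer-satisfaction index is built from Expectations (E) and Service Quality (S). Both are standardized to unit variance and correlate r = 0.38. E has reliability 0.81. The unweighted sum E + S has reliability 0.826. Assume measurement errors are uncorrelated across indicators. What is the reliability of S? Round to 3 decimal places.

Var(E+S) = 2 + 2·0.38 = 2.760.
True-score variance = ρ_E + ρ_S + 2·0.38, so 0.826 = (0.81 + ρ_S + 0.76) / 2.760.
ρ_S = 0.826·2.760 − 0.81 − 0.76 = 0.710.

0.710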